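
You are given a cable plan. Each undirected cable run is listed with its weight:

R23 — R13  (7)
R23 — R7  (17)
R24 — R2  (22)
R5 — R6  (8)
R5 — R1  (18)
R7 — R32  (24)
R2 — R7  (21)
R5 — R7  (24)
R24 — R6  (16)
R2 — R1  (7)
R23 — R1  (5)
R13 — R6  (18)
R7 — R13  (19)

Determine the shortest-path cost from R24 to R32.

Settle nodes by increasing distance from R24:
R24: 0
R6: 16  (via R24)
R2: 22  (via R24)
R5: 24  (via R6)
R1: 29  (via R2)
R23: 34  (via R1)
R13: 34  (via R6)
R7: 43  (via R2)
R32: 67  (via R7)
Shortest route: R24–R2–R7–R32 = 67.

67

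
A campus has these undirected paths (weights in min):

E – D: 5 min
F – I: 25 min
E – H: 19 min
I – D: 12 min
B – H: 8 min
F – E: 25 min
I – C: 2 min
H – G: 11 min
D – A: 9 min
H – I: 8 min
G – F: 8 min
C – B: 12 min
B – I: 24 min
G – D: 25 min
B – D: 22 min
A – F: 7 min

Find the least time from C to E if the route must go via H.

29 min

Shortest C→H: C → I → H = 10
Best H to E: H → E costing 19
Total via H: 10 + 19 = 29 min.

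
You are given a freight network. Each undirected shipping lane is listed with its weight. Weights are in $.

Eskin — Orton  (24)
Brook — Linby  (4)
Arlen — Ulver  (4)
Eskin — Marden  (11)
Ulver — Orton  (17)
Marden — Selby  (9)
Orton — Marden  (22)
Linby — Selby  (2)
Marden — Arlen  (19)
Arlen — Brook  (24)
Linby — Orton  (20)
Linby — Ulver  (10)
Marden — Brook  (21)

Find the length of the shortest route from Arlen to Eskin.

Settle nodes by increasing distance from Arlen:
Arlen: 0
Ulver: 4  (via Arlen)
Linby: 14  (via Ulver)
Selby: 16  (via Linby)
Brook: 18  (via Linby)
Marden: 19  (via Arlen)
Orton: 21  (via Ulver)
Eskin: 30  (via Marden)
Shortest route: Arlen → Marden → Eskin = $30.

$30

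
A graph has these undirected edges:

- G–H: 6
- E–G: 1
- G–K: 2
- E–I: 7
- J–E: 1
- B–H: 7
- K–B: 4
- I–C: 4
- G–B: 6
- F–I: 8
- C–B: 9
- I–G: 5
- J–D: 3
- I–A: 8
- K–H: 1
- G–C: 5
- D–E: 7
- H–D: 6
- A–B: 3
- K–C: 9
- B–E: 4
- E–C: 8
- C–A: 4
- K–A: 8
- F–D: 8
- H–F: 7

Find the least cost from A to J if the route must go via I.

15

Best A to I: A → I costing 8
Shortest I→J: I → G → E → J = 7
Total via I: 8 + 7 = 15.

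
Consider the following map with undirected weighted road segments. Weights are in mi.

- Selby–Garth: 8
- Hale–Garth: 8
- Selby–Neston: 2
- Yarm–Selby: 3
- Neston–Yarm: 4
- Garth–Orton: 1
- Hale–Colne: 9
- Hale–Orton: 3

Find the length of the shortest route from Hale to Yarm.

15 mi

Running Dijkstra from Hale:
Hale: 0
Orton: 3  (via Hale)
Garth: 4  (via Orton)
Colne: 9  (via Hale)
Selby: 12  (via Garth)
Neston: 14  (via Selby)
Yarm: 15  (via Selby)
Shortest route: Hale → Orton → Garth → Selby → Yarm = 15 mi.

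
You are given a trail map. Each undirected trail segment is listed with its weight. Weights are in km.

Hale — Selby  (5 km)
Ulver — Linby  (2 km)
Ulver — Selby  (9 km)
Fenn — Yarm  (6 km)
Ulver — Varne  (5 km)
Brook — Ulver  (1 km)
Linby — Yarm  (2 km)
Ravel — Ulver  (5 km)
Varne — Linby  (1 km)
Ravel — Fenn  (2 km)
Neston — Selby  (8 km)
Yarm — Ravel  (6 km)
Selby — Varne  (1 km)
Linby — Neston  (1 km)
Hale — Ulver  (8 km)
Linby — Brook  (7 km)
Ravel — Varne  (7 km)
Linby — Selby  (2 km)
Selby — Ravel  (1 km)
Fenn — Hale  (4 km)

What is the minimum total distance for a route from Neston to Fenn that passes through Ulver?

Shortest Neston→Ulver: Neston–Linby–Ulver = 3
Shortest Ulver→Fenn: Ulver–Ravel–Fenn = 7
Total via Ulver: 3 + 7 = 10 km.

10 km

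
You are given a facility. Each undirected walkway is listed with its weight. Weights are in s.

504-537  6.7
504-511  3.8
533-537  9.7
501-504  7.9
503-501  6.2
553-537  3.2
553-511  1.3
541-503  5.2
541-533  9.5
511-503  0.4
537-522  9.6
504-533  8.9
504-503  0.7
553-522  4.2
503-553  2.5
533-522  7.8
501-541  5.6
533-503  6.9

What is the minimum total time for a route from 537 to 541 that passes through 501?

16.7 s

Shortest 537→501: 537–553–511–503–501 = 11.1
Shortest 501→541: 501–541 = 5.6
Total via 501: 11.1 + 5.6 = 16.7 s.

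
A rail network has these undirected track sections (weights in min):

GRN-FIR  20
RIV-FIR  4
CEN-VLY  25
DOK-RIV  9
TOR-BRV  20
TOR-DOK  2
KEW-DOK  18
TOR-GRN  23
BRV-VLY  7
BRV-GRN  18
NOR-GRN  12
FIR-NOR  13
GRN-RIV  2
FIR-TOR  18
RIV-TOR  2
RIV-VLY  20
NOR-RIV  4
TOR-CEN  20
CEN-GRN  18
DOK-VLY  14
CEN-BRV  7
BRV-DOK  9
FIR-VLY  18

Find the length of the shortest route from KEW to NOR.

26 min

Compare a few routes:
KEW–DOK–TOR–RIV–NOR: 18+2+2+4 = 26
KEW–DOK–RIV–NOR: 18+9+4 = 31
KEW–DOK–TOR–RIV–FIR–NOR: 18+2+2+4+13 = 39
KEW–DOK–TOR–RIV–GRN–NOR: 18+2+2+2+12 = 36
Cheapest is KEW–DOK–TOR–RIV–NOR at 26 min.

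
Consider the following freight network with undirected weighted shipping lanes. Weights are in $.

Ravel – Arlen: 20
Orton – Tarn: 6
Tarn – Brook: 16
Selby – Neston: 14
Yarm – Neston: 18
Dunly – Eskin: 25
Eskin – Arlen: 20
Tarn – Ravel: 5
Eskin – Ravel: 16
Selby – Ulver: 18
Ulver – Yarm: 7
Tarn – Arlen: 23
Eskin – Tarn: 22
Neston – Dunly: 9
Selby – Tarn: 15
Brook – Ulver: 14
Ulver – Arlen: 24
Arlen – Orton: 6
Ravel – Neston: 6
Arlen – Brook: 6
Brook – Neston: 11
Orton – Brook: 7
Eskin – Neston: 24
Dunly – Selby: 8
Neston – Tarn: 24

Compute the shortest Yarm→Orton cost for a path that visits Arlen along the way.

Shortest Yarm→Arlen: Yarm–Ulver–Brook–Arlen = 27
Best Arlen to Orton: Arlen–Orton costing 6
Total via Arlen: 27 + 6 = $33.

$33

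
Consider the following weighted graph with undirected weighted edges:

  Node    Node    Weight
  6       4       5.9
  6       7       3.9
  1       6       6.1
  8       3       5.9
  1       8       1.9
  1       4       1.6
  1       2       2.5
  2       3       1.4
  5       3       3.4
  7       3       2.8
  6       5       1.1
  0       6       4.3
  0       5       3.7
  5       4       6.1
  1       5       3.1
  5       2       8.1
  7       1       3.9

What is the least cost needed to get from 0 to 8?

8.7

Settle nodes by increasing distance from 0:
0: 0
5: 3.7  (via 0)
6: 4.3  (via 0)
1: 6.8  (via 5)
3: 7.1  (via 5)
7: 8.2  (via 6)
4: 8.4  (via 1)
2: 8.5  (via 3)
8: 8.7  (via 1)
Shortest route: 0 → 5 → 1 → 8 = 8.7.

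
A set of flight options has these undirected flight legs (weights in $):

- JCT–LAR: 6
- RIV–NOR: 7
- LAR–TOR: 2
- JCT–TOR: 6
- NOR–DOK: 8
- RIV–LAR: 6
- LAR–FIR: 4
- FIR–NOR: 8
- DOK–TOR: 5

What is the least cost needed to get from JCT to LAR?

$6

Enumerating some paths:
JCT - TOR - LAR: 6+2 = 8
JCT - LAR: 6 = 6
The minimum is $6 via JCT - LAR.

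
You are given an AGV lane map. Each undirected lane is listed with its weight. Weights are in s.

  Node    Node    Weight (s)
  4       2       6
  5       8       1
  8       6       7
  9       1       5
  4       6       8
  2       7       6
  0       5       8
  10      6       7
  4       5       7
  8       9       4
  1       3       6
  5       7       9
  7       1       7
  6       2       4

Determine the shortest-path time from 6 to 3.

22 s

Shortest distances from 6:
6: 0
2: 4  (via 6)
8: 7  (via 6)
10: 7  (via 6)
4: 8  (via 6)
5: 8  (via 8)
7: 10  (via 2)
9: 11  (via 8)
0: 16  (via 5)
1: 16  (via 9)
3: 22  (via 1)
Shortest route: 6–8–9–1–3 = 22 s.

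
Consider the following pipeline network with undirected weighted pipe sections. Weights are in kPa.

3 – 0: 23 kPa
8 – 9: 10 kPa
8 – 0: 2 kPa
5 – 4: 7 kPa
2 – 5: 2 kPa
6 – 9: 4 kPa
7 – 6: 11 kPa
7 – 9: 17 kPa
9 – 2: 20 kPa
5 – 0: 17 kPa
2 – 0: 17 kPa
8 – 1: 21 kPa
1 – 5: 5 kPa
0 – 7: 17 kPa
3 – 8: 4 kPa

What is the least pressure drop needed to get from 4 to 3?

Settle nodes by increasing distance from 4:
4: 0
5: 7  (via 4)
2: 9  (via 5)
1: 12  (via 5)
0: 24  (via 5)
8: 26  (via 0)
9: 29  (via 2)
3: 30  (via 8)
Shortest route: 4–5–0–8–3 = 30 kPa.

30 kPa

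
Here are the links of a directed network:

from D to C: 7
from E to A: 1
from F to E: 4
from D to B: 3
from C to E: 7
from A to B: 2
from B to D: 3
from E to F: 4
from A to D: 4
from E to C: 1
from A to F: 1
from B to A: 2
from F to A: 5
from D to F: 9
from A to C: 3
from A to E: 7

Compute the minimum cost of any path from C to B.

Settle nodes by increasing distance from C:
C: 0
E: 7  (via C)
A: 8  (via E)
F: 9  (via A)
B: 10  (via A)
Shortest route: C → E → A → B = 10.

10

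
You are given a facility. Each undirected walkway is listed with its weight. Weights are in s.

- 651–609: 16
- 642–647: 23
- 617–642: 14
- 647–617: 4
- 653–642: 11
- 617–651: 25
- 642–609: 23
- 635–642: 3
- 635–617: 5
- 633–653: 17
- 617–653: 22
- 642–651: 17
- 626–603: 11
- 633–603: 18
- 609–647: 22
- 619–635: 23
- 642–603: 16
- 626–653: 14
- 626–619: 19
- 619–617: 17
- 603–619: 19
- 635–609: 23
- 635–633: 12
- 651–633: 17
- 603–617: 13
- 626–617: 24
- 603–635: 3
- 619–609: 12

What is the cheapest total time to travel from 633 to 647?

Settle nodes by increasing distance from 633:
633: 0
635: 12  (via 633)
603: 15  (via 635)
642: 15  (via 635)
651: 17  (via 633)
653: 17  (via 633)
617: 17  (via 635)
647: 21  (via 617)
Shortest route: 633–635–617–647 = 21 s.

21 s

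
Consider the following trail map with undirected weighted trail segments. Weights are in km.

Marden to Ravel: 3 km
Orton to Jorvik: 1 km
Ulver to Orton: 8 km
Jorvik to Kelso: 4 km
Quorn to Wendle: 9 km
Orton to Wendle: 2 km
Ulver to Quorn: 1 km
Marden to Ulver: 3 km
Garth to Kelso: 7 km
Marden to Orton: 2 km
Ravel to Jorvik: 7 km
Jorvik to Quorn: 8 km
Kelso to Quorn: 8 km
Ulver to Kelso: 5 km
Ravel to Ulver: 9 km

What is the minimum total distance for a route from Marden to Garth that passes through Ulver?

Shortest Marden→Ulver: Marden–Ulver = 3
Shortest Ulver→Garth: Ulver–Kelso–Garth = 12
Total via Ulver: 3 + 12 = 15 km.

15 km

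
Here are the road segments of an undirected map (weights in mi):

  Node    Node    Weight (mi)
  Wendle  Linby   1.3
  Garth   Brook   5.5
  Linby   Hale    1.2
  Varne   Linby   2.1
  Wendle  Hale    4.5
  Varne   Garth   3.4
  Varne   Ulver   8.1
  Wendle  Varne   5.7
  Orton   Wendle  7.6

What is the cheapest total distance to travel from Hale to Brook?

12.2 mi

Running Dijkstra from Hale:
Hale: 0
Linby: 1.2  (via Hale)
Wendle: 2.5  (via Linby)
Varne: 3.3  (via Linby)
Garth: 6.7  (via Varne)
Orton: 10.1  (via Wendle)
Ulver: 11.4  (via Varne)
Brook: 12.2  (via Garth)
Shortest route: Hale–Linby–Varne–Garth–Brook = 12.2 mi.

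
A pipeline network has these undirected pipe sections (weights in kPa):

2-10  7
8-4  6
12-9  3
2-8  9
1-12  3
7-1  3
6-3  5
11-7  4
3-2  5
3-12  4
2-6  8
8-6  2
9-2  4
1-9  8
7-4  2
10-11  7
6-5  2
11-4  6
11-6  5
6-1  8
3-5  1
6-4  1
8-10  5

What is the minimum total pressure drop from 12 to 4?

8 kPa

Shortest distances from 12:
12: 0
1: 3  (via 12)
9: 3  (via 12)
3: 4  (via 12)
5: 5  (via 3)
7: 6  (via 1)
2: 7  (via 9)
6: 7  (via 5)
4: 8  (via 7)
Shortest route: 12–1–7–4 = 8 kPa.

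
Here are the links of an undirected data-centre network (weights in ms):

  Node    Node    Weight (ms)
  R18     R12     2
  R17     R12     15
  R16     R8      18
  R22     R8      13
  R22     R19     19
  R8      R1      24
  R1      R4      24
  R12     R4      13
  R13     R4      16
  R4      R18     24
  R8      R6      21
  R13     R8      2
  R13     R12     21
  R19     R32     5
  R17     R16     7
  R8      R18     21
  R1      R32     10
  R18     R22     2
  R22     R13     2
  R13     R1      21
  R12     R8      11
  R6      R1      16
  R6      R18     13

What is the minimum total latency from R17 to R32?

43 ms

Running Dijkstra from R17:
R17: 0
R16: 7  (via R17)
R12: 15  (via R17)
R18: 17  (via R12)
R22: 19  (via R18)
R13: 21  (via R22)
R8: 23  (via R13)
R4: 28  (via R12)
R6: 30  (via R18)
R19: 38  (via R22)
R1: 42  (via R13)
R32: 43  (via R19)
Shortest route: R17 → R12 → R18 → R22 → R19 → R32 = 43 ms.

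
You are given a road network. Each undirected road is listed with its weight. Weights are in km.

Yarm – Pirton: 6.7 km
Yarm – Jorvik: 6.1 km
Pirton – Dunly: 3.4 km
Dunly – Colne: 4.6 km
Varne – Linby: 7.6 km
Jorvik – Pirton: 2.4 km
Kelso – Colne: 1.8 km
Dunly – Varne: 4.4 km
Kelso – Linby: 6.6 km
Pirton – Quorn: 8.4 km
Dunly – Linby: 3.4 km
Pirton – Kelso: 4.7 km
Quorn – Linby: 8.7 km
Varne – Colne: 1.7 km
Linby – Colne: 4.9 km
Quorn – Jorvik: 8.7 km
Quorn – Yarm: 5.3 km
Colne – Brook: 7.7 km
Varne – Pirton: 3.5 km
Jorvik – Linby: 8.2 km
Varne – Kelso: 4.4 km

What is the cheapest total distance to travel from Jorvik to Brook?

15.3 km

Running Dijkstra from Jorvik:
Jorvik: 0
Pirton: 2.4  (via Jorvik)
Dunly: 5.8  (via Pirton)
Varne: 5.9  (via Pirton)
Yarm: 6.1  (via Jorvik)
Kelso: 7.1  (via Pirton)
Colne: 7.6  (via Varne)
Linby: 8.2  (via Jorvik)
Quorn: 8.7  (via Jorvik)
Brook: 15.3  (via Colne)
Shortest route: Jorvik → Pirton → Varne → Colne → Brook = 15.3 km.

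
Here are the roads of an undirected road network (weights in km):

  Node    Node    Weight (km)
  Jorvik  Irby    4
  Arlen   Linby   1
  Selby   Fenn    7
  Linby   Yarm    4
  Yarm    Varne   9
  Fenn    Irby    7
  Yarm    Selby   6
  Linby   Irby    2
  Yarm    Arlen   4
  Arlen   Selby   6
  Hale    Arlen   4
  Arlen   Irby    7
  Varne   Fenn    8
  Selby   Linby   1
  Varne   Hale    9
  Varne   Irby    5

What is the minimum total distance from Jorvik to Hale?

Compare a few routes:
Jorvik - Irby - Linby - Arlen - Hale: 4+2+1+4 = 11
Jorvik - Irby - Arlen - Hale: 4+7+4 = 15
The minimum is 11 km via Jorvik - Irby - Linby - Arlen - Hale.

11 km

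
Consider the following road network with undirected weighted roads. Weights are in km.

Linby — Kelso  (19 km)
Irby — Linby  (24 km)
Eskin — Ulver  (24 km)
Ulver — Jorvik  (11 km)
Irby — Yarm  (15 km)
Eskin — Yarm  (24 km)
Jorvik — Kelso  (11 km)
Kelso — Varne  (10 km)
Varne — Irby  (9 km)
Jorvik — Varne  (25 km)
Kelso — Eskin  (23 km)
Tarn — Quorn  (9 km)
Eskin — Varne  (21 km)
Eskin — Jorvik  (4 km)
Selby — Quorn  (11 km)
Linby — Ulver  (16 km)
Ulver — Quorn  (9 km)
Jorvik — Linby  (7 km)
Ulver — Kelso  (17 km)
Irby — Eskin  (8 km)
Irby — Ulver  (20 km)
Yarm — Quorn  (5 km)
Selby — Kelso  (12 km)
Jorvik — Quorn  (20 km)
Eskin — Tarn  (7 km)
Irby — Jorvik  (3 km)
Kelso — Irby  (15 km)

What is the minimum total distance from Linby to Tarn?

Running Dijkstra from Linby:
Linby: 0
Jorvik: 7  (via Linby)
Irby: 10  (via Jorvik)
Eskin: 11  (via Jorvik)
Ulver: 16  (via Linby)
Tarn: 18  (via Eskin)
Shortest route: Linby → Jorvik → Eskin → Tarn = 18 km.

18 km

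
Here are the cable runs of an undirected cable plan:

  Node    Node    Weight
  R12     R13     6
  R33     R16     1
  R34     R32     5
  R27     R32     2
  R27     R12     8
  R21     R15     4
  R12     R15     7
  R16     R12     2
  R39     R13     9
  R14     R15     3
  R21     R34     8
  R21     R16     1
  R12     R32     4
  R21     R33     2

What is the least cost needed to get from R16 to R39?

17

Settle nodes by increasing distance from R16:
R16: 0
R21: 1  (via R16)
R33: 1  (via R16)
R12: 2  (via R16)
R15: 5  (via R21)
R32: 6  (via R12)
R14: 8  (via R15)
R13: 8  (via R12)
R27: 8  (via R32)
R34: 9  (via R21)
R39: 17  (via R13)
Shortest route: R16–R12–R13–R39 = 17.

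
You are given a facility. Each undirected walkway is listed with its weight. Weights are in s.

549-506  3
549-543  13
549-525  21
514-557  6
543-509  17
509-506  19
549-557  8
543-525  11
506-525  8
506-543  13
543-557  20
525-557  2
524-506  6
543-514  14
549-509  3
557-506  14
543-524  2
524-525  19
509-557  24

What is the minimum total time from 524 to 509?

Enumerating some paths:
524 - 543 - 549 - 509: 2+13+3 = 18
524 - 506 - 549 - 509: 6+3+3 = 12
The minimum is 12 s via 524 - 506 - 549 - 509.

12 s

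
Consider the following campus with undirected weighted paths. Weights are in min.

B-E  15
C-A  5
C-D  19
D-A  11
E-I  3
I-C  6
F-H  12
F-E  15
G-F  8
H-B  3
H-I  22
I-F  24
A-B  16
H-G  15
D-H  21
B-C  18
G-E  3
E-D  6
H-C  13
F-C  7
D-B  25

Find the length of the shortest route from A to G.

Running Dijkstra from A:
A: 0
C: 5  (via A)
D: 11  (via A)
I: 11  (via C)
F: 12  (via C)
E: 14  (via I)
B: 16  (via A)
G: 17  (via E)
Shortest route: A → C → I → E → G = 17 min.

17 min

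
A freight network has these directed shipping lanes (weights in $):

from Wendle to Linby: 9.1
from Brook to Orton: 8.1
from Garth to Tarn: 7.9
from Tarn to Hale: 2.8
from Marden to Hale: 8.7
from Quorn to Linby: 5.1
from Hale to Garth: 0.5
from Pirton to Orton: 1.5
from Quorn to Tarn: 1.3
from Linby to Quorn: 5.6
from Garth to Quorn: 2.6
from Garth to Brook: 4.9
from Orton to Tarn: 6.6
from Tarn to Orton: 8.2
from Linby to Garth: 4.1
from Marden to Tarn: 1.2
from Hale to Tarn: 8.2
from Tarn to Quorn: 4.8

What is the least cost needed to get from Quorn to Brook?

Running Dijkstra from Quorn:
Quorn: 0
Tarn: 1.3  (via Quorn)
Hale: 4.1  (via Tarn)
Garth: 4.6  (via Hale)
Linby: 5.1  (via Quorn)
Brook: 9.5  (via Garth)
Shortest route: Quorn → Tarn → Hale → Garth → Brook = $9.5.

$9.5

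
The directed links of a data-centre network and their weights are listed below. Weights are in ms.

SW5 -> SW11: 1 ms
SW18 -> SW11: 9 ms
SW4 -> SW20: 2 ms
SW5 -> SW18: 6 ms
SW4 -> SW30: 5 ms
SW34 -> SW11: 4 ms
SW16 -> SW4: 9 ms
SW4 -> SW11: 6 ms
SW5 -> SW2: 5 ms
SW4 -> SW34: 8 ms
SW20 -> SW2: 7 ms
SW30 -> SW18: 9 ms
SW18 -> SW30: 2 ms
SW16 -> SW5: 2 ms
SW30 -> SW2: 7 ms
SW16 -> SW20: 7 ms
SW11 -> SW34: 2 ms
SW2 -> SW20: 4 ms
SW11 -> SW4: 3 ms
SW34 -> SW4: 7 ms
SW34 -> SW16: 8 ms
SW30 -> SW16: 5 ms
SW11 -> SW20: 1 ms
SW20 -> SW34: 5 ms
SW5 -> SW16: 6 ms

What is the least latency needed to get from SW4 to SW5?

12 ms

Running Dijkstra from SW4:
SW4: 0
SW20: 2  (via SW4)
SW30: 5  (via SW4)
SW11: 6  (via SW4)
SW34: 7  (via SW20)
SW2: 9  (via SW20)
SW16: 10  (via SW30)
SW5: 12  (via SW16)
Shortest route: SW4 → SW30 → SW16 → SW5 = 12 ms.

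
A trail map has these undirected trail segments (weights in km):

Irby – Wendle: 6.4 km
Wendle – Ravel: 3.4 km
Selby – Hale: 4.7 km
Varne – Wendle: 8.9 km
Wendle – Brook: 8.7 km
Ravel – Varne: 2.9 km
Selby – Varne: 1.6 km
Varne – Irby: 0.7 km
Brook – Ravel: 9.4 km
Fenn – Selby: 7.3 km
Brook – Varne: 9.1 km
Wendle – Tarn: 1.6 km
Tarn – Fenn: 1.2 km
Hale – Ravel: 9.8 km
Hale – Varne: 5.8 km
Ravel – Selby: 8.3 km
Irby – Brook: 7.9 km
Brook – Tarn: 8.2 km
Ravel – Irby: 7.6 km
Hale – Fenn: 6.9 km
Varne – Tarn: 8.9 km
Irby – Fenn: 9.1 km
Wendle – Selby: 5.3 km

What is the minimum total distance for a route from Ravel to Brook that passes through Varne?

Shortest Ravel→Varne: Ravel–Varne = 2.9
Best Varne to Brook: Varne–Irby–Brook costing 8.6
Total via Varne: 2.9 + 8.6 = 11.5 km.

11.5 km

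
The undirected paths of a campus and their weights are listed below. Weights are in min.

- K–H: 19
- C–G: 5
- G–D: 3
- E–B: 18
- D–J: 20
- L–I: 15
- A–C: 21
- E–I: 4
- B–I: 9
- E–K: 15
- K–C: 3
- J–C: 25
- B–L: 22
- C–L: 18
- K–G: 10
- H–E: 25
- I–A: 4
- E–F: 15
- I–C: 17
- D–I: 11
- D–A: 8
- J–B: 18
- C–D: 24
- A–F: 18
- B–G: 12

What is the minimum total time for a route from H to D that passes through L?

66 min

Best H to L: H → K → C → L costing 40
Shortest L→D: L → I → D = 26
Total via L: 40 + 26 = 66 min.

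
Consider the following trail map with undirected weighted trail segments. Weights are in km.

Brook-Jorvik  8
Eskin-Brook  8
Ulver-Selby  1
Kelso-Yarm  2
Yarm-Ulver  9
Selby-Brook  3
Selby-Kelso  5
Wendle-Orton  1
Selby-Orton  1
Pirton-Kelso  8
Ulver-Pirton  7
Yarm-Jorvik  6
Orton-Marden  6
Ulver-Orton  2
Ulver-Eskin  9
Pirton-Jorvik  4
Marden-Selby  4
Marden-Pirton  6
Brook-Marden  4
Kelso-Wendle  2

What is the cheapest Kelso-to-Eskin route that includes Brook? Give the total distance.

15 km

Shortest Kelso→Brook: Kelso → Wendle → Orton → Selby → Brook = 7
Best Brook to Eskin: Brook → Eskin costing 8
Total via Brook: 7 + 8 = 15 km.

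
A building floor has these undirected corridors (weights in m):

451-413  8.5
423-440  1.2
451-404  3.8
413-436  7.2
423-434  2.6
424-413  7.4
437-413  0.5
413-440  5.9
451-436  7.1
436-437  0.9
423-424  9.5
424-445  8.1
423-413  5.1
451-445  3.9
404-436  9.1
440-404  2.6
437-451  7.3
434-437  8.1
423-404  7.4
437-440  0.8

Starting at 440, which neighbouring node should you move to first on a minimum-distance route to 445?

Enumerating some paths:
440 → 404 → 451 → 445: 2.6+3.8+3.9 = 10.3
440 → 437 → 436 → 451 → 445: 0.8+0.9+7.1+3.9 = 12.7
440 → 437 → 451 → 445: 0.8+7.3+3.9 = 12
Cheapest is 440 → 404 → 451 → 445 at 10.3 m.
So from 440 the first move is to 404.

404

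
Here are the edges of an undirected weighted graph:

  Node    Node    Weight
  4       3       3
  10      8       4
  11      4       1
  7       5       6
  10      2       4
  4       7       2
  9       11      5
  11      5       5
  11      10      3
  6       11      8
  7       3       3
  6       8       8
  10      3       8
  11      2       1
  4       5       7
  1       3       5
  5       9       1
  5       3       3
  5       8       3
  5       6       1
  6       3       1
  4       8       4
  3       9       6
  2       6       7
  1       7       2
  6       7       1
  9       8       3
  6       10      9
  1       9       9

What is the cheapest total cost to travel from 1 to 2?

Candidate routes:
1 → 7 → 4 → 11 → 2: 2+2+1+1 = 6
1 → 7 → 6 → 3 → 4 → 11 → 2: 2+1+1+3+1+1 = 9
Cheapest is 1 → 7 → 4 → 11 → 2 at 6.

6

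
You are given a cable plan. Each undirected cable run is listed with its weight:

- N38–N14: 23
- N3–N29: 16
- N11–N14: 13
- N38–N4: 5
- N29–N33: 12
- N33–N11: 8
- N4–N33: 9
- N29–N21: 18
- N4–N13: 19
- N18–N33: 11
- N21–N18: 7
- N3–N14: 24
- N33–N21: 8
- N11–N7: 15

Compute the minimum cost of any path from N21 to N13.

36

Compare a few routes:
N21 - N33 - N4 - N13: 8+9+19 = 36
N21 - N33 - N11 - N14 - N38 - N4 - N13: 8+8+13+23+5+19 = 76
N21 - N18 - N33 - N4 - N13: 7+11+9+19 = 46
N21 - N29 - N33 - N4 - N13: 18+12+9+19 = 58
The minimum is 36 via N21 - N33 - N4 - N13.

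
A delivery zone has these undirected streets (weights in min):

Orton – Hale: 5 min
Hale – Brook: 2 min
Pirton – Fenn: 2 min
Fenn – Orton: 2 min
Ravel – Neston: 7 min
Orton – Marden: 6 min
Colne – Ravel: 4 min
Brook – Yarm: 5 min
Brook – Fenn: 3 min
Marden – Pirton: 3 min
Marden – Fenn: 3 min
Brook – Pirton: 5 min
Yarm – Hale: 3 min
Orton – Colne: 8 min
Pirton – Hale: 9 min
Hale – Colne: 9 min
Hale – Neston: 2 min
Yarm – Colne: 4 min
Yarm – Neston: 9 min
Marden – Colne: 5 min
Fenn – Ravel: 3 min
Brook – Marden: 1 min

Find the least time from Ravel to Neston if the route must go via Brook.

10 min

Shortest Ravel→Brook: Ravel–Fenn–Brook = 6
Best Brook to Neston: Brook–Hale–Neston costing 4
Total via Brook: 6 + 4 = 10 min.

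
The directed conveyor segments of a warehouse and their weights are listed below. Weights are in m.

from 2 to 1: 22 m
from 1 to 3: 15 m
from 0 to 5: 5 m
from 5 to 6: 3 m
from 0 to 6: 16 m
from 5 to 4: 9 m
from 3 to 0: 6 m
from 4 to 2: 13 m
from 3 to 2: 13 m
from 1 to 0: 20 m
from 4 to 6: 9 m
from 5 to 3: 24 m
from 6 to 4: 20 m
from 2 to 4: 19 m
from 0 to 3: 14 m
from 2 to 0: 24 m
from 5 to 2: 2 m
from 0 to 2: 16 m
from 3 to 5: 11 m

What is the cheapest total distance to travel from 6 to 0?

57 m

Settle nodes by increasing distance from 6:
6: 0
4: 20  (via 6)
2: 33  (via 4)
1: 55  (via 2)
0: 57  (via 2)
Shortest route: 6 → 4 → 2 → 0 = 57 m.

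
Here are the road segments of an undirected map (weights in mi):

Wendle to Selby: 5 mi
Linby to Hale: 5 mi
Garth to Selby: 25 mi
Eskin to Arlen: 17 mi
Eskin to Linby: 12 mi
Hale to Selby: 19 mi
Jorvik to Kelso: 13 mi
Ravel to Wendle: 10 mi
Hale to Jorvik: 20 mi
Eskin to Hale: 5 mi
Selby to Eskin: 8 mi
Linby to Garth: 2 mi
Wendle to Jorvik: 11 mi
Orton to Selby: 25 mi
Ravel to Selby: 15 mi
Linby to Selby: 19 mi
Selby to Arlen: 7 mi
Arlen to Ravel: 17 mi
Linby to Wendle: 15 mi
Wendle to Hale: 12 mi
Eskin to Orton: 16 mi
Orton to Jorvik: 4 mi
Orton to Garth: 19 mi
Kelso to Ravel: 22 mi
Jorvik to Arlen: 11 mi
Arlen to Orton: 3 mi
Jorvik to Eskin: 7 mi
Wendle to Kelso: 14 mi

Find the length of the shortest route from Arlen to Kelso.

Compare a few routes:
Arlen → Jorvik → Kelso: 11+13 = 24
Arlen → Orton → Jorvik → Kelso: 3+4+13 = 20
The minimum is 20 mi via Arlen → Orton → Jorvik → Kelso.

20 mi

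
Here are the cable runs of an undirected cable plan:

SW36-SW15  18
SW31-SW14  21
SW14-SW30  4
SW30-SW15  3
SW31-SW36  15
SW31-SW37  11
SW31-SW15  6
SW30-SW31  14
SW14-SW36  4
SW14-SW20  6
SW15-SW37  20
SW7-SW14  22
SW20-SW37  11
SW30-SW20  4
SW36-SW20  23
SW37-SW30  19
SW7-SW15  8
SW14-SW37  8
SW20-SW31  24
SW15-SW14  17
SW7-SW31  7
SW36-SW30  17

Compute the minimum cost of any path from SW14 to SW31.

13

Shortest distances from SW14:
SW14: 0
SW30: 4  (via SW14)
SW36: 4  (via SW14)
SW20: 6  (via SW14)
SW15: 7  (via SW30)
SW37: 8  (via SW14)
SW31: 13  (via SW15)
Shortest route: SW14 → SW30 → SW15 → SW31 = 13.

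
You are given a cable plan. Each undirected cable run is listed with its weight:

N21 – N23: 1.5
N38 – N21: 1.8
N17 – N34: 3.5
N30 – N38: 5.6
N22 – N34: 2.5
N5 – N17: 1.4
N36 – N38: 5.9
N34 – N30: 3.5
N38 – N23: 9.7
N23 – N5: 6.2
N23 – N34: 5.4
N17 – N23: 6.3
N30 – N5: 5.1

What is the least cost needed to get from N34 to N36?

Enumerating some paths:
N34 - N17 - N23 - N21 - N38 - N36: 3.5+6.3+1.5+1.8+5.9 = 19
N34 - N30 - N38 - N36: 3.5+5.6+5.9 = 15
N34 - N23 - N21 - N38 - N36: 5.4+1.5+1.8+5.9 = 14.6
Cheapest is N34 - N23 - N21 - N38 - N36 at 14.6.

14.6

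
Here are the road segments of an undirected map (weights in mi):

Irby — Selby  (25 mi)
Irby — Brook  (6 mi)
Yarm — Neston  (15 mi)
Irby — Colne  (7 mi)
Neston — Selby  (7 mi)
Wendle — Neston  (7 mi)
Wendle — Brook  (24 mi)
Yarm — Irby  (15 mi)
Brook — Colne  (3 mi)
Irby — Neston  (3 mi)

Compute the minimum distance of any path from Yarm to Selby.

22 mi

Compare a few routes:
Yarm–Neston–Irby–Selby: 15+3+25 = 43
Yarm–Irby–Selby: 15+25 = 40
Yarm–Irby–Neston–Selby: 15+3+7 = 25
Yarm–Neston–Selby: 15+7 = 22
Cheapest is Yarm–Neston–Selby at 22 mi.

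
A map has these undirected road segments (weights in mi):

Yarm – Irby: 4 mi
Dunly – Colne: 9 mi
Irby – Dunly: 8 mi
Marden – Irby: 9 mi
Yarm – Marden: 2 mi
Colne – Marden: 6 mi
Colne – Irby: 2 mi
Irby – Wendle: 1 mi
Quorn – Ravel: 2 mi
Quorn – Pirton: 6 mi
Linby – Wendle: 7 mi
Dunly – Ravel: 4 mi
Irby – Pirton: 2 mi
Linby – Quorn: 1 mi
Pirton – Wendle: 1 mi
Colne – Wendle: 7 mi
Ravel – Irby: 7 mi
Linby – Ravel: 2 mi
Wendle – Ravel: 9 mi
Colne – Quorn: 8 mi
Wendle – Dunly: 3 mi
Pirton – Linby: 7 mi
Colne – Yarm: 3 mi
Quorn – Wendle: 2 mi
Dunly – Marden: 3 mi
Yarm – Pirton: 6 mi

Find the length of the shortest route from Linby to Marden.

9 mi

Running Dijkstra from Linby:
Linby: 0
Quorn: 1  (via Linby)
Ravel: 2  (via Linby)
Wendle: 3  (via Quorn)
Irby: 4  (via Wendle)
Pirton: 4  (via Wendle)
Dunly: 6  (via Ravel)
Colne: 6  (via Irby)
Yarm: 8  (via Irby)
Marden: 9  (via Dunly)
Shortest route: Linby–Ravel–Dunly–Marden = 9 mi.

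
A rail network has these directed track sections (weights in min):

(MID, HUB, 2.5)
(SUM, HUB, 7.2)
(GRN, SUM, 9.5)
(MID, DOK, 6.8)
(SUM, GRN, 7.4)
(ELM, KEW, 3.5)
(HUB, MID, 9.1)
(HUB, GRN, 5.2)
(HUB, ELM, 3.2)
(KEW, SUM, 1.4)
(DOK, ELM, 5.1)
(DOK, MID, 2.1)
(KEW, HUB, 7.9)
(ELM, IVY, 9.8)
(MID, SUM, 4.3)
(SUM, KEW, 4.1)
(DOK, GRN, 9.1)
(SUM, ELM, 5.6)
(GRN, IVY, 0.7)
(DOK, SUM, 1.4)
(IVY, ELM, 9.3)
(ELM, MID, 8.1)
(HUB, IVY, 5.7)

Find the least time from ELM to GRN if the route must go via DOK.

Best ELM to DOK: ELM–MID–DOK costing 14.9
Shortest DOK→GRN: DOK–SUM–GRN = 8.8
Total via DOK: 14.9 + 8.8 = 23.7 min.

23.7 min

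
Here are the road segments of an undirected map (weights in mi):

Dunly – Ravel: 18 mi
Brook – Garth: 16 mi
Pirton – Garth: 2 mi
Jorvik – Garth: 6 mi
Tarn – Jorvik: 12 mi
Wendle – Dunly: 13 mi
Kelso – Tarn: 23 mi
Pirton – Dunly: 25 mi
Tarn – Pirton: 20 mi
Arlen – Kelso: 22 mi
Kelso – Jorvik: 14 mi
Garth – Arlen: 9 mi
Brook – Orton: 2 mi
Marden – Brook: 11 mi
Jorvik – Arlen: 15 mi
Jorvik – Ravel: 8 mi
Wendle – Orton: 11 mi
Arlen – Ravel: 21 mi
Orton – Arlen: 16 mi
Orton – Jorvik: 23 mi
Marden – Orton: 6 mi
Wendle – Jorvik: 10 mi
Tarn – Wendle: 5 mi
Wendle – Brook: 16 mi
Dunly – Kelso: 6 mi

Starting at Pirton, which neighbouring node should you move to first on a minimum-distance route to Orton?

Garth

Compare a few routes:
Pirton - Garth - Arlen - Orton: 2+9+16 = 27
Pirton - Garth - Brook - Orton: 2+16+2 = 20
Cheapest is Pirton - Garth - Brook - Orton at 20 mi.
So from Pirton the first move is to Garth.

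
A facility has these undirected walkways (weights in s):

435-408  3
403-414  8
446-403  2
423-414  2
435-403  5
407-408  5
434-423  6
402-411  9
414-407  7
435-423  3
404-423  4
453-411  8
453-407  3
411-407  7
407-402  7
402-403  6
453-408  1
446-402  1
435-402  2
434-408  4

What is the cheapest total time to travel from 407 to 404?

Enumerating some paths:
407 - 402 - 435 - 423 - 404: 7+2+3+4 = 16
407 - 414 - 423 - 404: 7+2+4 = 13
407 - 408 - 435 - 423 - 404: 5+3+3+4 = 15
407 - 453 - 408 - 435 - 423 - 404: 3+1+3+3+4 = 14
Cheapest is 407 - 414 - 423 - 404 at 13 s.

13 s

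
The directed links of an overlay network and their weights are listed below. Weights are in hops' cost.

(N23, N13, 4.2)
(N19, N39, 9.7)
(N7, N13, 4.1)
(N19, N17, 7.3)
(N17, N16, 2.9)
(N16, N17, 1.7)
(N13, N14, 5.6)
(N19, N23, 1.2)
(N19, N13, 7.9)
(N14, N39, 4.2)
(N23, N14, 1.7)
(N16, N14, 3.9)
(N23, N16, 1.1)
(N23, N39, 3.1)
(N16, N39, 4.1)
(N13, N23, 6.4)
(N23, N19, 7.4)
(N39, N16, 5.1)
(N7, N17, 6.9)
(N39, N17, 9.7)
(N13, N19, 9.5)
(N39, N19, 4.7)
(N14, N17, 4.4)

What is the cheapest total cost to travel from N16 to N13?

14.2 hops' cost

Candidate routes:
N16 → N14 → N39 → N19 → N13: 3.9+4.2+4.7+7.9 = 20.7
N16 → N39 → N19 → N13: 4.1+4.7+7.9 = 16.7
N16 → N14 → N39 → N19 → N23 → N13: 3.9+4.2+4.7+1.2+4.2 = 18.2
N16 → N39 → N19 → N23 → N13: 4.1+4.7+1.2+4.2 = 14.2
Cheapest is N16 → N39 → N19 → N23 → N13 at 14.2 hops' cost.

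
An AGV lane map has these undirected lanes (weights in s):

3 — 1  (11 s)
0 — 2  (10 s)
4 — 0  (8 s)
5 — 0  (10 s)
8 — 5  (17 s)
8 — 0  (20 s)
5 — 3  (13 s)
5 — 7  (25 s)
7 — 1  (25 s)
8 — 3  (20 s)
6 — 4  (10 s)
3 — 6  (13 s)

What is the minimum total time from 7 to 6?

Compare a few routes:
7 - 5 - 3 - 6: 25+13+13 = 51
7 - 1 - 3 - 6: 25+11+13 = 49
The minimum is 49 s via 7 - 1 - 3 - 6.

49 s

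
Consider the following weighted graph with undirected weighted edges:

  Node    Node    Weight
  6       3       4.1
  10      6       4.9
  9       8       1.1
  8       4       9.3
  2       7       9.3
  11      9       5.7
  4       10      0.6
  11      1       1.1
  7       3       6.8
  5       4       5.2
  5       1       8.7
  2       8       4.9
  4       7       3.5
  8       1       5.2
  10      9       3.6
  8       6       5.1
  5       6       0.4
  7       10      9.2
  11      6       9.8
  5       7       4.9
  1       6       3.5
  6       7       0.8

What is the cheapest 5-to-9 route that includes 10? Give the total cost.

8.9

Best 5 to 10: 5–6–10 costing 5.3
Best 10 to 9: 10–9 costing 3.6
Total via 10: 5.3 + 3.6 = 8.9.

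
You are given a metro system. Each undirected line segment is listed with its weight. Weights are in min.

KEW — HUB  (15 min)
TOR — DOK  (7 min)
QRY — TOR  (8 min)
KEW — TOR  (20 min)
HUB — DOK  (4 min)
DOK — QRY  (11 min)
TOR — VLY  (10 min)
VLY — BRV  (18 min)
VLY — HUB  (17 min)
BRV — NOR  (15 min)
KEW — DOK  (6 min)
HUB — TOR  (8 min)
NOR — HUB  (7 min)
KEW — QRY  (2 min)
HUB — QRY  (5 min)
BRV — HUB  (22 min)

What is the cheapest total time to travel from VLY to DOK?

Running Dijkstra from VLY:
VLY: 0
TOR: 10  (via VLY)
DOK: 17  (via TOR)
Shortest route: VLY–TOR–DOK = 17 min.

17 min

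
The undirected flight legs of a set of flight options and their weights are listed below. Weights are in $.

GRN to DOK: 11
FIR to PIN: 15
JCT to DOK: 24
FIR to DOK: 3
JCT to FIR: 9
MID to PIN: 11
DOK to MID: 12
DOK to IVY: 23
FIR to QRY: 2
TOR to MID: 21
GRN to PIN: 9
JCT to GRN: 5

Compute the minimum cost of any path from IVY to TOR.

$56

Enumerating some paths:
IVY - DOK - MID - TOR: 23+12+21 = 56
IVY - DOK - FIR - PIN - MID - TOR: 23+3+15+11+21 = 73
IVY - DOK - GRN - PIN - MID - TOR: 23+11+9+11+21 = 75
The minimum is $56 via IVY - DOK - MID - TOR.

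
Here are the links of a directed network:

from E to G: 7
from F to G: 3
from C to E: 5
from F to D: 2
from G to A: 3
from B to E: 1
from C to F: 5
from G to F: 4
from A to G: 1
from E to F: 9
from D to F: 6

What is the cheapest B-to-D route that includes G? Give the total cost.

Shortest B→G: B–E–G = 8
Best G to D: G–F–D costing 6
Total via G: 8 + 6 = 14.

14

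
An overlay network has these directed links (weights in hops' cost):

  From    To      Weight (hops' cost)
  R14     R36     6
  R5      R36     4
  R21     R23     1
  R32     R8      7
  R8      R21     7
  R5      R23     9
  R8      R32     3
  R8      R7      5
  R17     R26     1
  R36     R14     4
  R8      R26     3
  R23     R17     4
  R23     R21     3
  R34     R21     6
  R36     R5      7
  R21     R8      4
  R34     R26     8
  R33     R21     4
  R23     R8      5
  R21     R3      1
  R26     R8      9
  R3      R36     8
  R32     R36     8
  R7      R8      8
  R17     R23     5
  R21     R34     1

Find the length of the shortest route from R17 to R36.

17 hops' cost

Settle nodes by increasing distance from R17:
R17: 0
R26: 1  (via R17)
R23: 5  (via R17)
R21: 8  (via R23)
R34: 9  (via R21)
R3: 9  (via R21)
R8: 10  (via R26)
R32: 13  (via R8)
R7: 15  (via R8)
R36: 17  (via R3)
Shortest route: R17 → R23 → R21 → R3 → R36 = 17 hops' cost.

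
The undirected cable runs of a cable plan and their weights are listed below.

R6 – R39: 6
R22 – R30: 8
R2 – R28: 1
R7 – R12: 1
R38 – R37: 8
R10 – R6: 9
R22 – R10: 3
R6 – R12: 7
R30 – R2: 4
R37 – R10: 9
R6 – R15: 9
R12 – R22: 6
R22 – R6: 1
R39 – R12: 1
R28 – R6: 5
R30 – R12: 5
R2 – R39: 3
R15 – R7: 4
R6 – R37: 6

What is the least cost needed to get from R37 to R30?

Settle nodes by increasing distance from R37:
R37: 0
R6: 6  (via R37)
R22: 7  (via R6)
R38: 8  (via R37)
R10: 9  (via R37)
R28: 11  (via R6)
R2: 12  (via R28)
R39: 12  (via R6)
R12: 13  (via R6)
R7: 14  (via R12)
R15: 15  (via R6)
R30: 15  (via R22)
Shortest route: R37–R6–R22–R30 = 15.

15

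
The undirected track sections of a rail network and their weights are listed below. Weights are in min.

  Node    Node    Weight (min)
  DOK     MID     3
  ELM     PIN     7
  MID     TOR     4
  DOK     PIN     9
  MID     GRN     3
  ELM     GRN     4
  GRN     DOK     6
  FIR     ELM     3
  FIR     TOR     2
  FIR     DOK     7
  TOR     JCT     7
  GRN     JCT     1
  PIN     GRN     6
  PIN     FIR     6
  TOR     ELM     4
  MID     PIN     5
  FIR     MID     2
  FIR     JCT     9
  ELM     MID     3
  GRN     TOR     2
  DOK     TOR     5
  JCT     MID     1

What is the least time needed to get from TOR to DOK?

Enumerating some paths:
TOR → MID → DOK: 4+3 = 7
TOR → FIR → MID → DOK: 2+2+3 = 7
TOR → DOK: 5 = 5
The minimum is 5 min via TOR → DOK.

5 min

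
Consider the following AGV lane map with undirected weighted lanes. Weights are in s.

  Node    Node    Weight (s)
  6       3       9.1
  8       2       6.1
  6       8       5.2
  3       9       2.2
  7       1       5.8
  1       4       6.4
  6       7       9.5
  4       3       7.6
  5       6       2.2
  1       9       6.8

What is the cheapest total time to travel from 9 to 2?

Candidate routes:
9–1–7–6–8–2: 6.8+5.8+9.5+5.2+6.1 = 33.4
9–3–6–8–2: 2.2+9.1+5.2+6.1 = 22.6
Cheapest is 9–3–6–8–2 at 22.6 s.

22.6 s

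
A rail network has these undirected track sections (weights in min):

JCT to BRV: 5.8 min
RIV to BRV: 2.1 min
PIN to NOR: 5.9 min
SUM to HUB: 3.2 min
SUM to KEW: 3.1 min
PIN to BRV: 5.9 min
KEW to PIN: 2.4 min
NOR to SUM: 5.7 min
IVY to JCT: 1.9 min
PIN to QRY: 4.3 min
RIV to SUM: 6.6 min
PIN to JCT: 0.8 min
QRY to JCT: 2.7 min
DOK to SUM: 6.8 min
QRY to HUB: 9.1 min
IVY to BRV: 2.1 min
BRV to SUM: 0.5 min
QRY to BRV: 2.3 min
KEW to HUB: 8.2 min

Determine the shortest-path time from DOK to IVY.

Shortest distances from DOK:
DOK: 0
SUM: 6.8  (via DOK)
BRV: 7.3  (via SUM)
RIV: 9.4  (via BRV)
IVY: 9.4  (via BRV)
Shortest route: DOK–SUM–BRV–IVY = 9.4 min.

9.4 min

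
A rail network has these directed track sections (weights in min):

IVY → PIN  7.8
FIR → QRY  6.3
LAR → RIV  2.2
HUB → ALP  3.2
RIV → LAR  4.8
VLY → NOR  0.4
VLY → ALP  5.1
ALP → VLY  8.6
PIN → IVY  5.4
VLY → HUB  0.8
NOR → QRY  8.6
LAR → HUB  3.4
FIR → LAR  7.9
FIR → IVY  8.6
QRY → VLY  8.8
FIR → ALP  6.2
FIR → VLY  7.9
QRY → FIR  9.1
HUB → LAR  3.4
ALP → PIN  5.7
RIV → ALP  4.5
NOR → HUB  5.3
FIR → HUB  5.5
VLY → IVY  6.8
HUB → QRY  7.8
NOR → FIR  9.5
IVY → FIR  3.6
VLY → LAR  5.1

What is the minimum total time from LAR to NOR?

Candidate routes:
LAR → HUB → ALP → VLY → NOR: 3.4+3.2+8.6+0.4 = 15.6
LAR → RIV → ALP → VLY → NOR: 2.2+4.5+8.6+0.4 = 15.7
LAR → HUB → QRY → VLY → NOR: 3.4+7.8+8.8+0.4 = 20.4
Cheapest is LAR → HUB → ALP → VLY → NOR at 15.6 min.

15.6 min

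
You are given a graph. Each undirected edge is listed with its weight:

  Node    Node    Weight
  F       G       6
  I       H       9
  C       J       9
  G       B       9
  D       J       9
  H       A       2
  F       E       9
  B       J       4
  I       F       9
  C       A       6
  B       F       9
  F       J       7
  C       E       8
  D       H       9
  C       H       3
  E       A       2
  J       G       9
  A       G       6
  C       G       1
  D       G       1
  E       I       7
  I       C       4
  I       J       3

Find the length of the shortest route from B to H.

13

Settle nodes by increasing distance from B:
B: 0
J: 4  (via B)
I: 7  (via J)
F: 9  (via B)
G: 9  (via B)
C: 10  (via G)
D: 10  (via G)
H: 13  (via C)
Shortest route: B → G → C → H = 13.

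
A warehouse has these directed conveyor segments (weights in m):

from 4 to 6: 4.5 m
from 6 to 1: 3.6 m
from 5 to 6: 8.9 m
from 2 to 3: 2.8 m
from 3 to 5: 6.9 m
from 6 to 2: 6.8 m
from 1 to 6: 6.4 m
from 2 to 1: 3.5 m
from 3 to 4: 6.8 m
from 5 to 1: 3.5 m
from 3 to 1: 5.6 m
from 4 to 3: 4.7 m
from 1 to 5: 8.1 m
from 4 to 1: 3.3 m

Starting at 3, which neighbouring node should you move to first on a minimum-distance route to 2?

Candidate routes:
3 → 5 → 6 → 2: 6.9+8.9+6.8 = 22.6
3 → 4 → 6 → 2: 6.8+4.5+6.8 = 18.1
3 → 1 → 6 → 2: 5.6+6.4+6.8 = 18.8
The minimum is 18.1 m via 3 → 4 → 6 → 2.
So from 3 the first move is to 4.

4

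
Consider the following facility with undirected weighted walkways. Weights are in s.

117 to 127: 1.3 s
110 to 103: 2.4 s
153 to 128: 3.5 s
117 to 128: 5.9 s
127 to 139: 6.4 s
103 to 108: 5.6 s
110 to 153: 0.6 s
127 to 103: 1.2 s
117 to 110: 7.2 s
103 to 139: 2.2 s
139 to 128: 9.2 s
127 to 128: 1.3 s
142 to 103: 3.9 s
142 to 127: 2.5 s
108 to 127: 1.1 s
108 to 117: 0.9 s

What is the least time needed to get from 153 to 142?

Enumerating some paths:
153–110–103–127–142: 0.6+2.4+1.2+2.5 = 6.7
153–110–103–142: 0.6+2.4+3.9 = 6.9
153–128–127–142: 3.5+1.3+2.5 = 7.3
Cheapest is 153–110–103–127–142 at 6.7 s.

6.7 s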